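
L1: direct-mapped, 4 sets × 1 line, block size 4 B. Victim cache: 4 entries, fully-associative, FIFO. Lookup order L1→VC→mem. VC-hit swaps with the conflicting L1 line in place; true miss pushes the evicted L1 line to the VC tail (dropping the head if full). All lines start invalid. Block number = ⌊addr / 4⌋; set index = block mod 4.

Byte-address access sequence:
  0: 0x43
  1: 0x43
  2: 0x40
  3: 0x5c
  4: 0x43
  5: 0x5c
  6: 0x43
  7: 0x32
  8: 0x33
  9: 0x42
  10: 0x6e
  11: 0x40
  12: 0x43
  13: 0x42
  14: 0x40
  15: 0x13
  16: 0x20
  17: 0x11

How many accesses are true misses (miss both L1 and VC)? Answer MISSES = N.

MISSES = 6

#0 0x43→b16/s0 MISS; vc=[]
#1 0x43→b16/s0 L1-HIT; vc=[]
#2 0x40→b16/s0 L1-HIT; vc=[]
#3 0x5c→b23/s3 MISS; vc=[]
#4 0x43→b16/s0 L1-HIT; vc=[]
#5 0x5c→b23/s3 L1-HIT; vc=[]
#6 0x43→b16/s0 L1-HIT; vc=[]
#7 0x32→b12/s0 MISS; vc=[16]
#8 0x33→b12/s0 L1-HIT; vc=[16]
#9 0x42→b16/s0 VC-HIT; vc=[12]
#10 0x6e→b27/s3 MISS; vc=[12,23]
#11 0x40→b16/s0 L1-HIT; vc=[12,23]
#12 0x43→b16/s0 L1-HIT; vc=[12,23]
#13 0x42→b16/s0 L1-HIT; vc=[12,23]
#14 0x40→b16/s0 L1-HIT; vc=[12,23]
#15 0x13→b4/s0 MISS; vc=[12,23,16]
#16 0x20→b8/s0 MISS; vc=[12,23,16,4]
#17 0x11→b4/s0 VC-HIT; vc=[12,23,16,8]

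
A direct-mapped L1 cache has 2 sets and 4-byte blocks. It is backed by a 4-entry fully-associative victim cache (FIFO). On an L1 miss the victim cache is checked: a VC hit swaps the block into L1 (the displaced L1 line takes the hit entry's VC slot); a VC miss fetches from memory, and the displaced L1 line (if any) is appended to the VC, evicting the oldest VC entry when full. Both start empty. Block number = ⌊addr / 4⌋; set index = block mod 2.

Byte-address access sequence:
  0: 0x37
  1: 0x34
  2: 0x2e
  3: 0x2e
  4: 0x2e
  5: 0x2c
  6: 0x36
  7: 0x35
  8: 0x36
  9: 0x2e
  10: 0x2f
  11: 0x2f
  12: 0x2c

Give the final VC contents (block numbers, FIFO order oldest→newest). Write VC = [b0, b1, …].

0: 0x37 (blk 13, set 1) → MISS  vc=[]
1: 0x34 (blk 13, set 1) → L1-HIT  vc=[]
2: 0x2e (blk 11, set 1) → MISS  vc=[13]
3: 0x2e (blk 11, set 1) → L1-HIT  vc=[13]
4: 0x2e (blk 11, set 1) → L1-HIT  vc=[13]
5: 0x2c (blk 11, set 1) → L1-HIT  vc=[13]
6: 0x36 (blk 13, set 1) → VC-HIT  vc=[11]
7: 0x35 (blk 13, set 1) → L1-HIT  vc=[11]
8: 0x36 (blk 13, set 1) → L1-HIT  vc=[11]
9: 0x2e (blk 11, set 1) → VC-HIT  vc=[13]
10: 0x2f (blk 11, set 1) → L1-HIT  vc=[13]
11: 0x2f (blk 11, set 1) → L1-HIT  vc=[13]
12: 0x2c (blk 11, set 1) → L1-HIT  vc=[13]

VC = [13]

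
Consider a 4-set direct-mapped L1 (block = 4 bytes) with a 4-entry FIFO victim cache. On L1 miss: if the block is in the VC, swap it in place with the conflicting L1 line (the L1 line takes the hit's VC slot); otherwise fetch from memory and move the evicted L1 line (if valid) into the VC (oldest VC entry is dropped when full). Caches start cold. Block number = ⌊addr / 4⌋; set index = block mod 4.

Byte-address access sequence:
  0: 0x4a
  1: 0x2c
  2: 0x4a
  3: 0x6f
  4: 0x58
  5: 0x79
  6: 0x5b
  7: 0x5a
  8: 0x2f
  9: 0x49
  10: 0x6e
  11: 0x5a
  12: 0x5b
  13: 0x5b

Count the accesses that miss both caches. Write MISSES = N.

  [0] addr=0x4a blk=18 s=2: MISS | VC []
  [1] addr=0x2c blk=11 s=3: MISS | VC []
  [2] addr=0x4a blk=18 s=2: L1-HIT | VC []
  [3] addr=0x6f blk=27 s=3: MISS | VC [11]
  [4] addr=0x58 blk=22 s=2: MISS | VC [11, 18]
  [5] addr=0x79 blk=30 s=2: MISS | VC [11, 18, 22]
  [6] addr=0x5b blk=22 s=2: VC-HIT | VC [11, 18, 30]
  [7] addr=0x5a blk=22 s=2: L1-HIT | VC [11, 18, 30]
  [8] addr=0x2f blk=11 s=3: VC-HIT | VC [27, 18, 30]
  [9] addr=0x49 blk=18 s=2: VC-HIT | VC [27, 22, 30]
  [10] addr=0x6e blk=27 s=3: VC-HIT | VC [11, 22, 30]
  [11] addr=0x5a blk=22 s=2: VC-HIT | VC [11, 18, 30]
  [12] addr=0x5b blk=22 s=2: L1-HIT | VC [11, 18, 30]
  [13] addr=0x5b blk=22 s=2: L1-HIT | VC [11, 18, 30]

MISSES = 5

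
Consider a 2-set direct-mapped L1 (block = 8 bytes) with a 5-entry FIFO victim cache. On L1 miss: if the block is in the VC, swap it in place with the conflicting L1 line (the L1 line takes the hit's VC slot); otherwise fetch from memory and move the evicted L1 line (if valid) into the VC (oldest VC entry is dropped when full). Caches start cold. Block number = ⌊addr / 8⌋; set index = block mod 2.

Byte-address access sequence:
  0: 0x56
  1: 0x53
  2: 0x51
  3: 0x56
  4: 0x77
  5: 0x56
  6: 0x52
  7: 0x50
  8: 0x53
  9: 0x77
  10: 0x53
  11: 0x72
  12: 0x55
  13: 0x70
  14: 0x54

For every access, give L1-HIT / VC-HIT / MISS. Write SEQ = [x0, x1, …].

SEQ = [MISS, L1-HIT, L1-HIT, L1-HIT, MISS, VC-HIT, L1-HIT, L1-HIT, L1-HIT, VC-HIT, VC-HIT, VC-HIT, VC-HIT, VC-HIT, VC-HIT]

0: 0x56 (blk 10, set 0) → MISS  vc=[]
1: 0x53 (blk 10, set 0) → L1-HIT  vc=[]
2: 0x51 (blk 10, set 0) → L1-HIT  vc=[]
3: 0x56 (blk 10, set 0) → L1-HIT  vc=[]
4: 0x77 (blk 14, set 0) → MISS  vc=[10]
5: 0x56 (blk 10, set 0) → VC-HIT  vc=[14]
6: 0x52 (blk 10, set 0) → L1-HIT  vc=[14]
7: 0x50 (blk 10, set 0) → L1-HIT  vc=[14]
8: 0x53 (blk 10, set 0) → L1-HIT  vc=[14]
9: 0x77 (blk 14, set 0) → VC-HIT  vc=[10]
10: 0x53 (blk 10, set 0) → VC-HIT  vc=[14]
11: 0x72 (blk 14, set 0) → VC-HIT  vc=[10]
12: 0x55 (blk 10, set 0) → VC-HIT  vc=[14]
13: 0x70 (blk 14, set 0) → VC-HIT  vc=[10]
14: 0x54 (blk 10, set 0) → VC-HIT  vc=[14]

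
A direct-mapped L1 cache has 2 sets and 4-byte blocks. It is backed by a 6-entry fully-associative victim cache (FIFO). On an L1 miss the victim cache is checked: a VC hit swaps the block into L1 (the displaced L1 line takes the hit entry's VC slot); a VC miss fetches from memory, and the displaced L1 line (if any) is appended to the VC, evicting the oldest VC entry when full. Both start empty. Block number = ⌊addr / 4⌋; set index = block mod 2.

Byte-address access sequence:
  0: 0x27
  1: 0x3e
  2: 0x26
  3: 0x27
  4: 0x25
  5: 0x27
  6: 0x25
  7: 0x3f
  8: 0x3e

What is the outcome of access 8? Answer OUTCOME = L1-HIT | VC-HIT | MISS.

OUTCOME = L1-HIT

0: 0x27 (blk 9, set 1) → MISS  vc=[]
1: 0x3e (blk 15, set 1) → MISS  vc=[9]
2: 0x26 (blk 9, set 1) → VC-HIT  vc=[15]
3: 0x27 (blk 9, set 1) → L1-HIT  vc=[15]
4: 0x25 (blk 9, set 1) → L1-HIT  vc=[15]
5: 0x27 (blk 9, set 1) → L1-HIT  vc=[15]
6: 0x25 (blk 9, set 1) → L1-HIT  vc=[15]
7: 0x3f (blk 15, set 1) → VC-HIT  vc=[9]
8: 0x3e (blk 15, set 1) → L1-HIT  vc=[9]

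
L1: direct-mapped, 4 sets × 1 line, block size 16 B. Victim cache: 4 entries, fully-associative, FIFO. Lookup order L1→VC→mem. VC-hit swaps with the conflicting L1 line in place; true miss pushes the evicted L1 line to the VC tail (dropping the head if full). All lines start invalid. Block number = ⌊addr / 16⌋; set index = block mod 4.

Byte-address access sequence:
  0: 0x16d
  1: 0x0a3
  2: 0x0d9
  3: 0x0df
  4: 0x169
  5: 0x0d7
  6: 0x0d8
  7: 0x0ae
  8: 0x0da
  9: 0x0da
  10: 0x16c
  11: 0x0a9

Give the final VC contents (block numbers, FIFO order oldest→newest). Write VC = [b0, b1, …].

#0 0x16d→b22/s2 MISS; vc=[]
#1 0xa3→b10/s2 MISS; vc=[22]
#2 0xd9→b13/s1 MISS; vc=[22]
#3 0xdf→b13/s1 L1-HIT; vc=[22]
#4 0x169→b22/s2 VC-HIT; vc=[10]
#5 0xd7→b13/s1 L1-HIT; vc=[10]
#6 0xd8→b13/s1 L1-HIT; vc=[10]
#7 0xae→b10/s2 VC-HIT; vc=[22]
#8 0xda→b13/s1 L1-HIT; vc=[22]
#9 0xda→b13/s1 L1-HIT; vc=[22]
#10 0x16c→b22/s2 VC-HIT; vc=[10]
#11 0xa9→b10/s2 VC-HIT; vc=[22]

VC = [22]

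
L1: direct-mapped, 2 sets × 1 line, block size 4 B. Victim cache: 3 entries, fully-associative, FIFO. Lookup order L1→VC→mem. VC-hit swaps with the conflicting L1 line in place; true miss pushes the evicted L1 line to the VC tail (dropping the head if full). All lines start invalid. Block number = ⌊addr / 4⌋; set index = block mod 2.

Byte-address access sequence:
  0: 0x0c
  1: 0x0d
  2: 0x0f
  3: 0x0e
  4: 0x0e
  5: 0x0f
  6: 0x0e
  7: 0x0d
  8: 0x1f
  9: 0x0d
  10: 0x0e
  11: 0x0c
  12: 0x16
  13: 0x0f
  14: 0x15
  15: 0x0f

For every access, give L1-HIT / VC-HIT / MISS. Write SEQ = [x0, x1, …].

  [0] addr=0xc blk=3 s=1: MISS | VC []
  [1] addr=0xd blk=3 s=1: L1-HIT | VC []
  [2] addr=0xf blk=3 s=1: L1-HIT | VC []
  [3] addr=0xe blk=3 s=1: L1-HIT | VC []
  [4] addr=0xe blk=3 s=1: L1-HIT | VC []
  [5] addr=0xf blk=3 s=1: L1-HIT | VC []
  [6] addr=0xe blk=3 s=1: L1-HIT | VC []
  [7] addr=0xd blk=3 s=1: L1-HIT | VC []
  [8] addr=0x1f blk=7 s=1: MISS | VC [3]
  [9] addr=0xd blk=3 s=1: VC-HIT | VC [7]
  [10] addr=0xe blk=3 s=1: L1-HIT | VC [7]
  [11] addr=0xc blk=3 s=1: L1-HIT | VC [7]
  [12] addr=0x16 blk=5 s=1: MISS | VC [7, 3]
  [13] addr=0xf blk=3 s=1: VC-HIT | VC [7, 5]
  [14] addr=0x15 blk=5 s=1: VC-HIT | VC [7, 3]
  [15] addr=0xf blk=3 s=1: VC-HIT | VC [7, 5]

SEQ = [MISS, L1-HIT, L1-HIT, L1-HIT, L1-HIT, L1-HIT, L1-HIT, L1-HIT, MISS, VC-HIT, L1-HIT, L1-HIT, MISS, VC-HIT, VC-HIT, VC-HIT]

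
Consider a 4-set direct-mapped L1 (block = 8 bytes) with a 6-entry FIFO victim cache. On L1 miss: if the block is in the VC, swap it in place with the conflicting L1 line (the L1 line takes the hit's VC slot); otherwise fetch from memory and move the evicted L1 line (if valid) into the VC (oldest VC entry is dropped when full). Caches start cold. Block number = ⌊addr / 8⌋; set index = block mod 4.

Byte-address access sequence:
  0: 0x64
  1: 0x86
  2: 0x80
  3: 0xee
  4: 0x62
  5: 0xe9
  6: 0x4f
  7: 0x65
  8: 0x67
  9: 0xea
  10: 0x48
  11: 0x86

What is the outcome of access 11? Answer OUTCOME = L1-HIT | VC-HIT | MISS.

0: 0x64 (blk 12, set 0) → MISS  vc=[]
1: 0x86 (blk 16, set 0) → MISS  vc=[12]
2: 0x80 (blk 16, set 0) → L1-HIT  vc=[12]
3: 0xee (blk 29, set 1) → MISS  vc=[12]
4: 0x62 (blk 12, set 0) → VC-HIT  vc=[16]
5: 0xe9 (blk 29, set 1) → L1-HIT  vc=[16]
6: 0x4f (blk 9, set 1) → MISS  vc=[16, 29]
7: 0x65 (blk 12, set 0) → L1-HIT  vc=[16, 29]
8: 0x67 (blk 12, set 0) → L1-HIT  vc=[16, 29]
9: 0xea (blk 29, set 1) → VC-HIT  vc=[16, 9]
10: 0x48 (blk 9, set 1) → VC-HIT  vc=[16, 29]
11: 0x86 (blk 16, set 0) → VC-HIT  vc=[12, 29]

OUTCOME = VC-HIT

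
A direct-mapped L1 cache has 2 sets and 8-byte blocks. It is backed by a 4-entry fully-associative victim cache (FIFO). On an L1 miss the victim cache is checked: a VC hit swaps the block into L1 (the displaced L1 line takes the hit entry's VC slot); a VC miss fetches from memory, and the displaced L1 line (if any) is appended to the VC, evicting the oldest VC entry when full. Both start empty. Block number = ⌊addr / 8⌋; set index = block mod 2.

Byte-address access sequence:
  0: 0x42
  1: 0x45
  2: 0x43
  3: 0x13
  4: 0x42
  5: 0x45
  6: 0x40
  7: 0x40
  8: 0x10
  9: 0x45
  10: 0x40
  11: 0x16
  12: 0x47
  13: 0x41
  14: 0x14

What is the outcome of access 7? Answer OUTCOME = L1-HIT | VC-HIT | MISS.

  [0] addr=0x42 blk=8 s=0: MISS | VC []
  [1] addr=0x45 blk=8 s=0: L1-HIT | VC []
  [2] addr=0x43 blk=8 s=0: L1-HIT | VC []
  [3] addr=0x13 blk=2 s=0: MISS | VC [8]
  [4] addr=0x42 blk=8 s=0: VC-HIT | VC [2]
  [5] addr=0x45 blk=8 s=0: L1-HIT | VC [2]
  [6] addr=0x40 blk=8 s=0: L1-HIT | VC [2]
  [7] addr=0x40 blk=8 s=0: L1-HIT | VC [2]
  [8] addr=0x10 blk=2 s=0: VC-HIT | VC [8]
  [9] addr=0x45 blk=8 s=0: VC-HIT | VC [2]
  [10] addr=0x40 blk=8 s=0: L1-HIT | VC [2]
  [11] addr=0x16 blk=2 s=0: VC-HIT | VC [8]
  [12] addr=0x47 blk=8 s=0: VC-HIT | VC [2]
  [13] addr=0x41 blk=8 s=0: L1-HIT | VC [2]
  [14] addr=0x14 blk=2 s=0: VC-HIT | VC [8]

OUTCOME = L1-HIT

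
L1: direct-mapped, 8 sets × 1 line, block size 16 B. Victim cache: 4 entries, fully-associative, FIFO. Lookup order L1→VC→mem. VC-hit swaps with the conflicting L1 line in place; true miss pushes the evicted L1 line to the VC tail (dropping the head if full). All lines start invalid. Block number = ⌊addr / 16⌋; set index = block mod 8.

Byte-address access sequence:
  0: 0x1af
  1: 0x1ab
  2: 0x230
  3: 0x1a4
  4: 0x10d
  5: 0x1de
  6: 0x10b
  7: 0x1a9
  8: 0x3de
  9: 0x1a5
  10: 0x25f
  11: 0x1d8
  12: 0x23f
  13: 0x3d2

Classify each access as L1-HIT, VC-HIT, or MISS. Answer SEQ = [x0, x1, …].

SEQ = [MISS, L1-HIT, MISS, L1-HIT, MISS, MISS, L1-HIT, L1-HIT, MISS, L1-HIT, MISS, VC-HIT, L1-HIT, VC-HIT]

#0 0x1af→b26/s2 MISS; vc=[]
#1 0x1ab→b26/s2 L1-HIT; vc=[]
#2 0x230→b35/s3 MISS; vc=[]
#3 0x1a4→b26/s2 L1-HIT; vc=[]
#4 0x10d→b16/s0 MISS; vc=[]
#5 0x1de→b29/s5 MISS; vc=[]
#6 0x10b→b16/s0 L1-HIT; vc=[]
#7 0x1a9→b26/s2 L1-HIT; vc=[]
#8 0x3de→b61/s5 MISS; vc=[29]
#9 0x1a5→b26/s2 L1-HIT; vc=[29]
#10 0x25f→b37/s5 MISS; vc=[29,61]
#11 0x1d8→b29/s5 VC-HIT; vc=[37,61]
#12 0x23f→b35/s3 L1-HIT; vc=[37,61]
#13 0x3d2→b61/s5 VC-HIT; vc=[37,29]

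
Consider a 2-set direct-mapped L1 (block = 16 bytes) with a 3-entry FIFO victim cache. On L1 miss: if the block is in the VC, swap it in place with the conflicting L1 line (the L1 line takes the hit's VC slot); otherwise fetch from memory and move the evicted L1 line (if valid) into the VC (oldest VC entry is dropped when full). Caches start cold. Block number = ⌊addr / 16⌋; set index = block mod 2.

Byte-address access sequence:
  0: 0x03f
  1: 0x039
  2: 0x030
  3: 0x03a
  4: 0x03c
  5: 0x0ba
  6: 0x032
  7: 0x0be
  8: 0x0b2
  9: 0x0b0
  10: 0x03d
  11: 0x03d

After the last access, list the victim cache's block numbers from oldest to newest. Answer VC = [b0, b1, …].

0: 0x3f (blk 3, set 1) → MISS  vc=[]
1: 0x39 (blk 3, set 1) → L1-HIT  vc=[]
2: 0x30 (blk 3, set 1) → L1-HIT  vc=[]
3: 0x3a (blk 3, set 1) → L1-HIT  vc=[]
4: 0x3c (blk 3, set 1) → L1-HIT  vc=[]
5: 0xba (blk 11, set 1) → MISS  vc=[3]
6: 0x32 (blk 3, set 1) → VC-HIT  vc=[11]
7: 0xbe (blk 11, set 1) → VC-HIT  vc=[3]
8: 0xb2 (blk 11, set 1) → L1-HIT  vc=[3]
9: 0xb0 (blk 11, set 1) → L1-HIT  vc=[3]
10: 0x3d (blk 3, set 1) → VC-HIT  vc=[11]
11: 0x3d (blk 3, set 1) → L1-HIT  vc=[11]

VC = [11]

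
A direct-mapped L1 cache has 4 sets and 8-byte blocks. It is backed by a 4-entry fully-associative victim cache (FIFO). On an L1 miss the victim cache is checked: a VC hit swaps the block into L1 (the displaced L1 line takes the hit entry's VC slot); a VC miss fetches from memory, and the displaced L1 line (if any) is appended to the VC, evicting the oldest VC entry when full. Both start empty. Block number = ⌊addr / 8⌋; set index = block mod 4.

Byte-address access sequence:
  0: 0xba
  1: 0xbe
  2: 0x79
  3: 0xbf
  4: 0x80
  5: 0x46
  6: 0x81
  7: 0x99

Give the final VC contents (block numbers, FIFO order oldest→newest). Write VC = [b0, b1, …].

VC = [15, 8, 23]

0: 0xba (blk 23, set 3) → MISS  vc=[]
1: 0xbe (blk 23, set 3) → L1-HIT  vc=[]
2: 0x79 (blk 15, set 3) → MISS  vc=[23]
3: 0xbf (blk 23, set 3) → VC-HIT  vc=[15]
4: 0x80 (blk 16, set 0) → MISS  vc=[15]
5: 0x46 (blk 8, set 0) → MISS  vc=[15, 16]
6: 0x81 (blk 16, set 0) → VC-HIT  vc=[15, 8]
7: 0x99 (blk 19, set 3) → MISS  vc=[15, 8, 23]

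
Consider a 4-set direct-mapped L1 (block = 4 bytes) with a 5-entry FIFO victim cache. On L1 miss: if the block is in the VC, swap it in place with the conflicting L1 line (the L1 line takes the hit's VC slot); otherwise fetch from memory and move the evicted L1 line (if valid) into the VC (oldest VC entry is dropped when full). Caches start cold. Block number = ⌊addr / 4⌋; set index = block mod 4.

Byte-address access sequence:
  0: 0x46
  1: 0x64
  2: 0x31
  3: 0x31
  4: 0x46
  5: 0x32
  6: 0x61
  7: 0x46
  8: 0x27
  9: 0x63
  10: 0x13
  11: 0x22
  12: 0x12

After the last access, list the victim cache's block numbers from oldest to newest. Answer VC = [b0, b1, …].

VC = [25, 12, 17, 24, 8]

  [0] addr=0x46 blk=17 s=1: MISS | VC []
  [1] addr=0x64 blk=25 s=1: MISS | VC [17]
  [2] addr=0x31 blk=12 s=0: MISS | VC [17]
  [3] addr=0x31 blk=12 s=0: L1-HIT | VC [17]
  [4] addr=0x46 blk=17 s=1: VC-HIT | VC [25]
  [5] addr=0x32 blk=12 s=0: L1-HIT | VC [25]
  [6] addr=0x61 blk=24 s=0: MISS | VC [25, 12]
  [7] addr=0x46 blk=17 s=1: L1-HIT | VC [25, 12]
  [8] addr=0x27 blk=9 s=1: MISS | VC [25, 12, 17]
  [9] addr=0x63 blk=24 s=0: L1-HIT | VC [25, 12, 17]
  [10] addr=0x13 blk=4 s=0: MISS | VC [25, 12, 17, 24]
  [11] addr=0x22 blk=8 s=0: MISS | VC [25, 12, 17, 24, 4]
  [12] addr=0x12 blk=4 s=0: VC-HIT | VC [25, 12, 17, 24, 8]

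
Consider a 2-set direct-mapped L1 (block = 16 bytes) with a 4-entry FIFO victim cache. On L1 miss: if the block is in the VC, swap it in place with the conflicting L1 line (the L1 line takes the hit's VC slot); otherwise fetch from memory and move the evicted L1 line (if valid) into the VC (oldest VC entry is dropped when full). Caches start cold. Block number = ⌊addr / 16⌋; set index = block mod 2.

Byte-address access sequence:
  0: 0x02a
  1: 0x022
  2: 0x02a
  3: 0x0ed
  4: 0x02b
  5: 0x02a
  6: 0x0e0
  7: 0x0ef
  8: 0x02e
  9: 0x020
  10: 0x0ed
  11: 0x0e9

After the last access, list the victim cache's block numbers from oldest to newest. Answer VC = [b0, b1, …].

  [0] addr=0x2a blk=2 s=0: MISS | VC []
  [1] addr=0x22 blk=2 s=0: L1-HIT | VC []
  [2] addr=0x2a blk=2 s=0: L1-HIT | VC []
  [3] addr=0xed blk=14 s=0: MISS | VC [2]
  [4] addr=0x2b blk=2 s=0: VC-HIT | VC [14]
  [5] addr=0x2a blk=2 s=0: L1-HIT | VC [14]
  [6] addr=0xe0 blk=14 s=0: VC-HIT | VC [2]
  [7] addr=0xef blk=14 s=0: L1-HIT | VC [2]
  [8] addr=0x2e blk=2 s=0: VC-HIT | VC [14]
  [9] addr=0x20 blk=2 s=0: L1-HIT | VC [14]
  [10] addr=0xed blk=14 s=0: VC-HIT | VC [2]
  [11] addr=0xe9 blk=14 s=0: L1-HIT | VC [2]

VC = [2]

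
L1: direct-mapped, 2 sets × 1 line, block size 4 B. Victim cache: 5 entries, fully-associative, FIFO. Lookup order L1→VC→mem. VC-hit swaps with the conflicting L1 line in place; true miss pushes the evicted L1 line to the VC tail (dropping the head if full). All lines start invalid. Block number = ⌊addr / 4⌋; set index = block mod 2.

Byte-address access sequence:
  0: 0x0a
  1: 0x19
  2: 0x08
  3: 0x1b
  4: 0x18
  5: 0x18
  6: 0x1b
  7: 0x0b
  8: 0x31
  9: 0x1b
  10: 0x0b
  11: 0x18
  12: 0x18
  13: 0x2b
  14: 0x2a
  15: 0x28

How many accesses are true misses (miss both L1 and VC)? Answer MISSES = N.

#0 0xa→b2/s0 MISS; vc=[]
#1 0x19→b6/s0 MISS; vc=[2]
#2 0x8→b2/s0 VC-HIT; vc=[6]
#3 0x1b→b6/s0 VC-HIT; vc=[2]
#4 0x18→b6/s0 L1-HIT; vc=[2]
#5 0x18→b6/s0 L1-HIT; vc=[2]
#6 0x1b→b6/s0 L1-HIT; vc=[2]
#7 0xb→b2/s0 VC-HIT; vc=[6]
#8 0x31→b12/s0 MISS; vc=[6,2]
#9 0x1b→b6/s0 VC-HIT; vc=[12,2]
#10 0xb→b2/s0 VC-HIT; vc=[12,6]
#11 0x18→b6/s0 VC-HIT; vc=[12,2]
#12 0x18→b6/s0 L1-HIT; vc=[12,2]
#13 0x2b→b10/s0 MISS; vc=[12,2,6]
#14 0x2a→b10/s0 L1-HIT; vc=[12,2,6]
#15 0x28→b10/s0 L1-HIT; vc=[12,2,6]

MISSES = 4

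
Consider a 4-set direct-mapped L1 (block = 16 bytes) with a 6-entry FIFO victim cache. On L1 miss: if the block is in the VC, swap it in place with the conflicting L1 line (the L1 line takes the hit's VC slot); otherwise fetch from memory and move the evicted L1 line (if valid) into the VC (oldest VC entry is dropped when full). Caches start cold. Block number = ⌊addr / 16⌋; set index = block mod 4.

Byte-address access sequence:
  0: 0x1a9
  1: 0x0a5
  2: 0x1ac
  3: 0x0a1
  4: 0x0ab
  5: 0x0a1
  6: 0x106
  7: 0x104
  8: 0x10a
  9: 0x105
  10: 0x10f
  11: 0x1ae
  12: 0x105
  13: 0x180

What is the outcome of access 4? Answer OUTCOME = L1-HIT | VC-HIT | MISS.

  [0] addr=0x1a9 blk=26 s=2: MISS | VC []
  [1] addr=0xa5 blk=10 s=2: MISS | VC [26]
  [2] addr=0x1ac blk=26 s=2: VC-HIT | VC [10]
  [3] addr=0xa1 blk=10 s=2: VC-HIT | VC [26]
  [4] addr=0xab blk=10 s=2: L1-HIT | VC [26]
  [5] addr=0xa1 blk=10 s=2: L1-HIT | VC [26]
  [6] addr=0x106 blk=16 s=0: MISS | VC [26]
  [7] addr=0x104 blk=16 s=0: L1-HIT | VC [26]
  [8] addr=0x10a blk=16 s=0: L1-HIT | VC [26]
  [9] addr=0x105 blk=16 s=0: L1-HIT | VC [26]
  [10] addr=0x10f blk=16 s=0: L1-HIT | VC [26]
  [11] addr=0x1ae blk=26 s=2: VC-HIT | VC [10]
  [12] addr=0x105 blk=16 s=0: L1-HIT | VC [10]
  [13] addr=0x180 blk=24 s=0: MISS | VC [10, 16]

OUTCOME = L1-HIT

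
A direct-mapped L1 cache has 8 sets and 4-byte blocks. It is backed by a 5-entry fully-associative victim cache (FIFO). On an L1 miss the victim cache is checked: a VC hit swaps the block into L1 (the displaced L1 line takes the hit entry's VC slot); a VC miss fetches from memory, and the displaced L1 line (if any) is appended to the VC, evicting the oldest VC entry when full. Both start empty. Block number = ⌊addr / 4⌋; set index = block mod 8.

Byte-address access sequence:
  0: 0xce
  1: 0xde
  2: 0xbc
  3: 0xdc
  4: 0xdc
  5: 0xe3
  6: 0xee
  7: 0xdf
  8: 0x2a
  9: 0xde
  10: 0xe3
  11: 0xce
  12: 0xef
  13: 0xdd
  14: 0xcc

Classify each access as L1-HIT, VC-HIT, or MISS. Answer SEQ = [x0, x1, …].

  [0] addr=0xce blk=51 s=3: MISS | VC []
  [1] addr=0xde blk=55 s=7: MISS | VC []
  [2] addr=0xbc blk=47 s=7: MISS | VC [55]
  [3] addr=0xdc blk=55 s=7: VC-HIT | VC [47]
  [4] addr=0xdc blk=55 s=7: L1-HIT | VC [47]
  [5] addr=0xe3 blk=56 s=0: MISS | VC [47]
  [6] addr=0xee blk=59 s=3: MISS | VC [47, 51]
  [7] addr=0xdf blk=55 s=7: L1-HIT | VC [47, 51]
  [8] addr=0x2a blk=10 s=2: MISS | VC [47, 51]
  [9] addr=0xde blk=55 s=7: L1-HIT | VC [47, 51]
  [10] addr=0xe3 blk=56 s=0: L1-HIT | VC [47, 51]
  [11] addr=0xce blk=51 s=3: VC-HIT | VC [47, 59]
  [12] addr=0xef blk=59 s=3: VC-HIT | VC [47, 51]
  [13] addr=0xdd blk=55 s=7: L1-HIT | VC [47, 51]
  [14] addr=0xcc blk=51 s=3: VC-HIT | VC [47, 59]

SEQ = [MISS, MISS, MISS, VC-HIT, L1-HIT, MISS, MISS, L1-HIT, MISS, L1-HIT, L1-HIT, VC-HIT, VC-HIT, L1-HIT, VC-HIT]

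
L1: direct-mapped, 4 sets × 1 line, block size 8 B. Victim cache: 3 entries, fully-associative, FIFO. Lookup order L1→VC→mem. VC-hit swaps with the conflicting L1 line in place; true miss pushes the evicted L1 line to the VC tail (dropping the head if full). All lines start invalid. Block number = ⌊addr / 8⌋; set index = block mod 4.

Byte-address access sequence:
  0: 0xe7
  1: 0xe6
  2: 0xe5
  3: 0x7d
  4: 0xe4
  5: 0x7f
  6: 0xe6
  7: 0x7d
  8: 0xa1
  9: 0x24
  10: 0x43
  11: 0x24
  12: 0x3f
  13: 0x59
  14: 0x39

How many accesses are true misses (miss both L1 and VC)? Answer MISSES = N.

MISSES = 7

0: 0xe7 (blk 28, set 0) → MISS  vc=[]
1: 0xe6 (blk 28, set 0) → L1-HIT  vc=[]
2: 0xe5 (blk 28, set 0) → L1-HIT  vc=[]
3: 0x7d (blk 15, set 3) → MISS  vc=[]
4: 0xe4 (blk 28, set 0) → L1-HIT  vc=[]
5: 0x7f (blk 15, set 3) → L1-HIT  vc=[]
6: 0xe6 (blk 28, set 0) → L1-HIT  vc=[]
7: 0x7d (blk 15, set 3) → L1-HIT  vc=[]
8: 0xa1 (blk 20, set 0) → MISS  vc=[28]
9: 0x24 (blk 4, set 0) → MISS  vc=[28, 20]
10: 0x43 (blk 8, set 0) → MISS  vc=[28, 20, 4]
11: 0x24 (blk 4, set 0) → VC-HIT  vc=[28, 20, 8]
12: 0x3f (blk 7, set 3) → MISS  vc=[20, 8, 15]
13: 0x59 (blk 11, set 3) → MISS  vc=[8, 15, 7]
14: 0x39 (blk 7, set 3) → VC-HIT  vc=[8, 15, 11]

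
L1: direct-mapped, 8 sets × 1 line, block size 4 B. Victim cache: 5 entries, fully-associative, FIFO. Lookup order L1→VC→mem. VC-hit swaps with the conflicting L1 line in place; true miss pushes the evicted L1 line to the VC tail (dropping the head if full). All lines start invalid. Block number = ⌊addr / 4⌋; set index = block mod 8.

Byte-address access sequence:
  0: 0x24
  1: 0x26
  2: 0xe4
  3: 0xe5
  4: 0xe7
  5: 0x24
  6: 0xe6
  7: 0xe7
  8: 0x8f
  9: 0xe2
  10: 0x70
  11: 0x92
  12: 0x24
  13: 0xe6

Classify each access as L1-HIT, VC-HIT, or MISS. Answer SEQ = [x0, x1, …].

SEQ = [MISS, L1-HIT, MISS, L1-HIT, L1-HIT, VC-HIT, VC-HIT, L1-HIT, MISS, MISS, MISS, MISS, VC-HIT, VC-HIT]

#0 0x24→b9/s1 MISS; vc=[]
#1 0x26→b9/s1 L1-HIT; vc=[]
#2 0xe4→b57/s1 MISS; vc=[9]
#3 0xe5→b57/s1 L1-HIT; vc=[9]
#4 0xe7→b57/s1 L1-HIT; vc=[9]
#5 0x24→b9/s1 VC-HIT; vc=[57]
#6 0xe6→b57/s1 VC-HIT; vc=[9]
#7 0xe7→b57/s1 L1-HIT; vc=[9]
#8 0x8f→b35/s3 MISS; vc=[9]
#9 0xe2→b56/s0 MISS; vc=[9]
#10 0x70→b28/s4 MISS; vc=[9]
#11 0x92→b36/s4 MISS; vc=[9,28]
#12 0x24→b9/s1 VC-HIT; vc=[57,28]
#13 0xe6→b57/s1 VC-HIT; vc=[9,28]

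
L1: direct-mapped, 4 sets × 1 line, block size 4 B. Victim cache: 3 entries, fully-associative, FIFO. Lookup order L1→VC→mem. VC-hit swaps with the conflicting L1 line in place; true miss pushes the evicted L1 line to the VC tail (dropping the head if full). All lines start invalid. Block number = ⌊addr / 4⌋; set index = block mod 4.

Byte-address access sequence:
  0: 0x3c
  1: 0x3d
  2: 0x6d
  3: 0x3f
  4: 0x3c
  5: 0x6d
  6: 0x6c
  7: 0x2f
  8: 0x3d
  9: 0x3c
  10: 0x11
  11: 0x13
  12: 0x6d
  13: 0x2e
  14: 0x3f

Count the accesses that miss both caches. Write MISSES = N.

#0 0x3c→b15/s3 MISS; vc=[]
#1 0x3d→b15/s3 L1-HIT; vc=[]
#2 0x6d→b27/s3 MISS; vc=[15]
#3 0x3f→b15/s3 VC-HIT; vc=[27]
#4 0x3c→b15/s3 L1-HIT; vc=[27]
#5 0x6d→b27/s3 VC-HIT; vc=[15]
#6 0x6c→b27/s3 L1-HIT; vc=[15]
#7 0x2f→b11/s3 MISS; vc=[15,27]
#8 0x3d→b15/s3 VC-HIT; vc=[11,27]
#9 0x3c→b15/s3 L1-HIT; vc=[11,27]
#10 0x11→b4/s0 MISS; vc=[11,27]
#11 0x13→b4/s0 L1-HIT; vc=[11,27]
#12 0x6d→b27/s3 VC-HIT; vc=[11,15]
#13 0x2e→b11/s3 VC-HIT; vc=[27,15]
#14 0x3f→b15/s3 VC-HIT; vc=[27,11]

MISSES = 4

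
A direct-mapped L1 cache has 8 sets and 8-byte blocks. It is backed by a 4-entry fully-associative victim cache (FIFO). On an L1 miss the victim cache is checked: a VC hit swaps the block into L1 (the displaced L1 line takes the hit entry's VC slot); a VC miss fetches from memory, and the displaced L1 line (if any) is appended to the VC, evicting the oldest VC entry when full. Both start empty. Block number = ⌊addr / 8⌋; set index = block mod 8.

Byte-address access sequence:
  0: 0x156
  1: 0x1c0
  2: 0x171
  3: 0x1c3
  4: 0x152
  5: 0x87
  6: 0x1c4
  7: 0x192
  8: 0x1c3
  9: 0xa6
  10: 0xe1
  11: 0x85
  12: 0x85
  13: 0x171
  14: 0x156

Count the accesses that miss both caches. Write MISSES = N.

  [0] addr=0x156 blk=42 s=2: MISS | VC []
  [1] addr=0x1c0 blk=56 s=0: MISS | VC []
  [2] addr=0x171 blk=46 s=6: MISS | VC []
  [3] addr=0x1c3 blk=56 s=0: L1-HIT | VC []
  [4] addr=0x152 blk=42 s=2: L1-HIT | VC []
  [5] addr=0x87 blk=16 s=0: MISS | VC [56]
  [6] addr=0x1c4 blk=56 s=0: VC-HIT | VC [16]
  [7] addr=0x192 blk=50 s=2: MISS | VC [16, 42]
  [8] addr=0x1c3 blk=56 s=0: L1-HIT | VC [16, 42]
  [9] addr=0xa6 blk=20 s=4: MISS | VC [16, 42]
  [10] addr=0xe1 blk=28 s=4: MISS | VC [16, 42, 20]
  [11] addr=0x85 blk=16 s=0: VC-HIT | VC [56, 42, 20]
  [12] addr=0x85 blk=16 s=0: L1-HIT | VC [56, 42, 20]
  [13] addr=0x171 blk=46 s=6: L1-HIT | VC [56, 42, 20]
  [14] addr=0x156 blk=42 s=2: VC-HIT | VC [56, 50, 20]

MISSES = 7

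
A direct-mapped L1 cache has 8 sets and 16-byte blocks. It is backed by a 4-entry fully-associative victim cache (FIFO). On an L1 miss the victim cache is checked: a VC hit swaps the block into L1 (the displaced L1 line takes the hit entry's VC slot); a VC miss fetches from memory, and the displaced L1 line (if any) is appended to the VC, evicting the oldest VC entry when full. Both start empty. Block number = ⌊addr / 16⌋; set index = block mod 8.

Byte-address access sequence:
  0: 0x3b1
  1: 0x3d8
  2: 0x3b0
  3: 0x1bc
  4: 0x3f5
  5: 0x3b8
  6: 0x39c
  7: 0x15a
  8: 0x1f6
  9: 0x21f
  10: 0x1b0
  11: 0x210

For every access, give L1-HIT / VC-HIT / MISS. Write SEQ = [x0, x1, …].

SEQ = [MISS, MISS, L1-HIT, MISS, MISS, VC-HIT, MISS, MISS, MISS, MISS, VC-HIT, L1-HIT]

0: 0x3b1 (blk 59, set 3) → MISS  vc=[]
1: 0x3d8 (blk 61, set 5) → MISS  vc=[]
2: 0x3b0 (blk 59, set 3) → L1-HIT  vc=[]
3: 0x1bc (blk 27, set 3) → MISS  vc=[59]
4: 0x3f5 (blk 63, set 7) → MISS  vc=[59]
5: 0x3b8 (blk 59, set 3) → VC-HIT  vc=[27]
6: 0x39c (blk 57, set 1) → MISS  vc=[27]
7: 0x15a (blk 21, set 5) → MISS  vc=[27, 61]
8: 0x1f6 (blk 31, set 7) → MISS  vc=[27, 61, 63]
9: 0x21f (blk 33, set 1) → MISS  vc=[27, 61, 63, 57]
10: 0x1b0 (blk 27, set 3) → VC-HIT  vc=[59, 61, 63, 57]
11: 0x210 (blk 33, set 1) → L1-HIT  vc=[59, 61, 63, 57]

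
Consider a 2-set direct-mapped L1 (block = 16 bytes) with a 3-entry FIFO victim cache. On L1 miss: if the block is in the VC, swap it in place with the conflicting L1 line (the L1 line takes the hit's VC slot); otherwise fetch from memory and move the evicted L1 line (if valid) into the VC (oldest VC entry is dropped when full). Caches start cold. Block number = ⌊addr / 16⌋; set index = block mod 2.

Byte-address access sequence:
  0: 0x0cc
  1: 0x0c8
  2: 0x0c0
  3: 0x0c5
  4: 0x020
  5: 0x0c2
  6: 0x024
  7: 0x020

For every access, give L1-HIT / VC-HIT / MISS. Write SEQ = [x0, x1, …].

#0 0xcc→b12/s0 MISS; vc=[]
#1 0xc8→b12/s0 L1-HIT; vc=[]
#2 0xc0→b12/s0 L1-HIT; vc=[]
#3 0xc5→b12/s0 L1-HIT; vc=[]
#4 0x20→b2/s0 MISS; vc=[12]
#5 0xc2→b12/s0 VC-HIT; vc=[2]
#6 0x24→b2/s0 VC-HIT; vc=[12]
#7 0x20→b2/s0 L1-HIT; vc=[12]

SEQ = [MISS, L1-HIT, L1-HIT, L1-HIT, MISS, VC-HIT, VC-HIT, L1-HIT]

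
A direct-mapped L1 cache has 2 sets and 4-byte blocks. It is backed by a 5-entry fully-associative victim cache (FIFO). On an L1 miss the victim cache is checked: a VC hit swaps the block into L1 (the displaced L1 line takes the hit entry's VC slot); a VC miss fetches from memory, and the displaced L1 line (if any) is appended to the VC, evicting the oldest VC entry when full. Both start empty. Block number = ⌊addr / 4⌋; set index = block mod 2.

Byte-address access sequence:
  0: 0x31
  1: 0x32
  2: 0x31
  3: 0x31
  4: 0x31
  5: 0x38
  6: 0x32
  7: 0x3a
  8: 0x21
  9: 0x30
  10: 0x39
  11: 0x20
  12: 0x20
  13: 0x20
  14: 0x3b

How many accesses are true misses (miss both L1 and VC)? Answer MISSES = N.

MISSES = 3

  [0] addr=0x31 blk=12 s=0: MISS | VC []
  [1] addr=0x32 blk=12 s=0: L1-HIT | VC []
  [2] addr=0x31 blk=12 s=0: L1-HIT | VC []
  [3] addr=0x31 blk=12 s=0: L1-HIT | VC []
  [4] addr=0x31 blk=12 s=0: L1-HIT | VC []
  [5] addr=0x38 blk=14 s=0: MISS | VC [12]
  [6] addr=0x32 blk=12 s=0: VC-HIT | VC [14]
  [7] addr=0x3a blk=14 s=0: VC-HIT | VC [12]
  [8] addr=0x21 blk=8 s=0: MISS | VC [12, 14]
  [9] addr=0x30 blk=12 s=0: VC-HIT | VC [8, 14]
  [10] addr=0x39 blk=14 s=0: VC-HIT | VC [8, 12]
  [11] addr=0x20 blk=8 s=0: VC-HIT | VC [14, 12]
  [12] addr=0x20 blk=8 s=0: L1-HIT | VC [14, 12]
  [13] addr=0x20 blk=8 s=0: L1-HIT | VC [14, 12]
  [14] addr=0x3b blk=14 s=0: VC-HIT | VC [8, 12]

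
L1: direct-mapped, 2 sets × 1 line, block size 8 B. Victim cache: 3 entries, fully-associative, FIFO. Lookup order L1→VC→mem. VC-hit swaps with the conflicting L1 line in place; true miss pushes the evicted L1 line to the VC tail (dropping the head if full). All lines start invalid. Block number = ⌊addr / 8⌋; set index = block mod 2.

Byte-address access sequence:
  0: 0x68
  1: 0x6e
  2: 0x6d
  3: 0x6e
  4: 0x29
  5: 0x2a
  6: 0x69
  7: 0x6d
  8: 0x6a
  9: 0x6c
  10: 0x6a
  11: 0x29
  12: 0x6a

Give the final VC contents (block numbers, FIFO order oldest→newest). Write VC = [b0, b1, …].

#0 0x68→b13/s1 MISS; vc=[]
#1 0x6e→b13/s1 L1-HIT; vc=[]
#2 0x6d→b13/s1 L1-HIT; vc=[]
#3 0x6e→b13/s1 L1-HIT; vc=[]
#4 0x29→b5/s1 MISS; vc=[13]
#5 0x2a→b5/s1 L1-HIT; vc=[13]
#6 0x69→b13/s1 VC-HIT; vc=[5]
#7 0x6d→b13/s1 L1-HIT; vc=[5]
#8 0x6a→b13/s1 L1-HIT; vc=[5]
#9 0x6c→b13/s1 L1-HIT; vc=[5]
#10 0x6a→b13/s1 L1-HIT; vc=[5]
#11 0x29→b5/s1 VC-HIT; vc=[13]
#12 0x6a→b13/s1 VC-HIT; vc=[5]

VC = [5]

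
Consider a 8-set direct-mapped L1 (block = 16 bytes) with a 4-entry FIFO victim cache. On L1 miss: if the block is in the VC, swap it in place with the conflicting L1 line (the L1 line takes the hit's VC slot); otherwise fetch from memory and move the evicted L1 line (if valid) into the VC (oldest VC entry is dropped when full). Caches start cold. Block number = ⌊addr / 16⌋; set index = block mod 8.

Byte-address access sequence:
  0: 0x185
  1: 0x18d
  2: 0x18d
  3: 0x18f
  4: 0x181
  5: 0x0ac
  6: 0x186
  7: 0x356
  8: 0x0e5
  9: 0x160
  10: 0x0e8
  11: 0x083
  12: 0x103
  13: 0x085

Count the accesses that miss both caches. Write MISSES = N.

MISSES = 7

0: 0x185 (blk 24, set 0) → MISS  vc=[]
1: 0x18d (blk 24, set 0) → L1-HIT  vc=[]
2: 0x18d (blk 24, set 0) → L1-HIT  vc=[]
3: 0x18f (blk 24, set 0) → L1-HIT  vc=[]
4: 0x181 (blk 24, set 0) → L1-HIT  vc=[]
5: 0xac (blk 10, set 2) → MISS  vc=[]
6: 0x186 (blk 24, set 0) → L1-HIT  vc=[]
7: 0x356 (blk 53, set 5) → MISS  vc=[]
8: 0xe5 (blk 14, set 6) → MISS  vc=[]
9: 0x160 (blk 22, set 6) → MISS  vc=[14]
10: 0xe8 (blk 14, set 6) → VC-HIT  vc=[22]
11: 0x83 (blk 8, set 0) → MISS  vc=[22, 24]
12: 0x103 (blk 16, set 0) → MISS  vc=[22, 24, 8]
13: 0x85 (blk 8, set 0) → VC-HIT  vc=[22, 24, 16]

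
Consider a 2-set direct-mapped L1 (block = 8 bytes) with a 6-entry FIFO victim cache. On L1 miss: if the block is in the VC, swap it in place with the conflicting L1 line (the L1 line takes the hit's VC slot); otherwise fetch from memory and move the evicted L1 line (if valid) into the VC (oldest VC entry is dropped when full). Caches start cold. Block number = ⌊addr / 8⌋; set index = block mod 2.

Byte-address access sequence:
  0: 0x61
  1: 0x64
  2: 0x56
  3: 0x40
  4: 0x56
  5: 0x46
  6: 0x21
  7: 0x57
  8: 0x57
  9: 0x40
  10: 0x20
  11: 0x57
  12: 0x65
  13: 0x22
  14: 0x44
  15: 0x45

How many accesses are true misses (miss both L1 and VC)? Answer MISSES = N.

MISSES = 4

  [0] addr=0x61 blk=12 s=0: MISS | VC []
  [1] addr=0x64 blk=12 s=0: L1-HIT | VC []
  [2] addr=0x56 blk=10 s=0: MISS | VC [12]
  [3] addr=0x40 blk=8 s=0: MISS | VC [12, 10]
  [4] addr=0x56 blk=10 s=0: VC-HIT | VC [12, 8]
  [5] addr=0x46 blk=8 s=0: VC-HIT | VC [12, 10]
  [6] addr=0x21 blk=4 s=0: MISS | VC [12, 10, 8]
  [7] addr=0x57 blk=10 s=0: VC-HIT | VC [12, 4, 8]
  [8] addr=0x57 blk=10 s=0: L1-HIT | VC [12, 4, 8]
  [9] addr=0x40 blk=8 s=0: VC-HIT | VC [12, 4, 10]
  [10] addr=0x20 blk=4 s=0: VC-HIT | VC [12, 8, 10]
  [11] addr=0x57 blk=10 s=0: VC-HIT | VC [12, 8, 4]
  [12] addr=0x65 blk=12 s=0: VC-HIT | VC [10, 8, 4]
  [13] addr=0x22 blk=4 s=0: VC-HIT | VC [10, 8, 12]
  [14] addr=0x44 blk=8 s=0: VC-HIT | VC [10, 4, 12]
  [15] addr=0x45 blk=8 s=0: L1-HIT | VC [10, 4, 12]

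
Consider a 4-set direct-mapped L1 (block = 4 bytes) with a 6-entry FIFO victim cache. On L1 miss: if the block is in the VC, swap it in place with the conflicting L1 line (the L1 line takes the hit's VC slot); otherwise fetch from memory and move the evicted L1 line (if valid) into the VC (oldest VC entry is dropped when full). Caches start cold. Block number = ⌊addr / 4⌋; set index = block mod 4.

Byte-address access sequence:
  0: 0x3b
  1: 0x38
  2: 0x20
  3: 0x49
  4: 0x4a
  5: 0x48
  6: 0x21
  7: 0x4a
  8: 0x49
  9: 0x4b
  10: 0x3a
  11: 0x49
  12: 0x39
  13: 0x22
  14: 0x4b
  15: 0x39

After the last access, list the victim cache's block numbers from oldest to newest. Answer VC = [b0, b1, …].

  [0] addr=0x3b blk=14 s=2: MISS | VC []
  [1] addr=0x38 blk=14 s=2: L1-HIT | VC []
  [2] addr=0x20 blk=8 s=0: MISS | VC []
  [3] addr=0x49 blk=18 s=2: MISS | VC [14]
  [4] addr=0x4a blk=18 s=2: L1-HIT | VC [14]
  [5] addr=0x48 blk=18 s=2: L1-HIT | VC [14]
  [6] addr=0x21 blk=8 s=0: L1-HIT | VC [14]
  [7] addr=0x4a blk=18 s=2: L1-HIT | VC [14]
  [8] addr=0x49 blk=18 s=2: L1-HIT | VC [14]
  [9] addr=0x4b blk=18 s=2: L1-HIT | VC [14]
  [10] addr=0x3a blk=14 s=2: VC-HIT | VC [18]
  [11] addr=0x49 blk=18 s=2: VC-HIT | VC [14]
  [12] addr=0x39 blk=14 s=2: VC-HIT | VC [18]
  [13] addr=0x22 blk=8 s=0: L1-HIT | VC [18]
  [14] addr=0x4b blk=18 s=2: VC-HIT | VC [14]
  [15] addr=0x39 blk=14 s=2: VC-HIT | VC [18]

VC = [18]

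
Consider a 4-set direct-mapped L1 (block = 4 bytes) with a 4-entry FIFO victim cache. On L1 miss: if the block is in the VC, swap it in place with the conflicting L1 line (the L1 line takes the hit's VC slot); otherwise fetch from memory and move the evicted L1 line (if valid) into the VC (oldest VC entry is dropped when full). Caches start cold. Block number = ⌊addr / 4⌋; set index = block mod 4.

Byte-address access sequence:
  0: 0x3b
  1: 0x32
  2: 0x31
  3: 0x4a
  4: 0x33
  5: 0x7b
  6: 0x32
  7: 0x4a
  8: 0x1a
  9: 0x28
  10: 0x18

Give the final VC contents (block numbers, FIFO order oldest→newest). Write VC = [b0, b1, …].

  [0] addr=0x3b blk=14 s=2: MISS | VC []
  [1] addr=0x32 blk=12 s=0: MISS | VC []
  [2] addr=0x31 blk=12 s=0: L1-HIT | VC []
  [3] addr=0x4a blk=18 s=2: MISS | VC [14]
  [4] addr=0x33 blk=12 s=0: L1-HIT | VC [14]
  [5] addr=0x7b blk=30 s=2: MISS | VC [14, 18]
  [6] addr=0x32 blk=12 s=0: L1-HIT | VC [14, 18]
  [7] addr=0x4a blk=18 s=2: VC-HIT | VC [14, 30]
  [8] addr=0x1a blk=6 s=2: MISS | VC [14, 30, 18]
  [9] addr=0x28 blk=10 s=2: MISS | VC [14, 30, 18, 6]
  [10] addr=0x18 blk=6 s=2: VC-HIT | VC [14, 30, 18, 10]

VC = [14, 30, 18, 10]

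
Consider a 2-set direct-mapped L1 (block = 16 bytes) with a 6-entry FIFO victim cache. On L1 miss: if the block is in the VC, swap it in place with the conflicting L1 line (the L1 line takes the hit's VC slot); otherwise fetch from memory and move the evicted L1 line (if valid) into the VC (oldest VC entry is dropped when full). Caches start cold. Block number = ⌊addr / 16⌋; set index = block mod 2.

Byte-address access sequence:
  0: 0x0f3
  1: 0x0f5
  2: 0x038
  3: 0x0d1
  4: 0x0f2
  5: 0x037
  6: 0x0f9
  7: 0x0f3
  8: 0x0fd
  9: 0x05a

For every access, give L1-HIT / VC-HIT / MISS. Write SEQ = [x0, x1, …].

SEQ = [MISS, L1-HIT, MISS, MISS, VC-HIT, VC-HIT, VC-HIT, L1-HIT, L1-HIT, MISS]

  [0] addr=0xf3 blk=15 s=1: MISS | VC []
  [1] addr=0xf5 blk=15 s=1: L1-HIT | VC []
  [2] addr=0x38 blk=3 s=1: MISS | VC [15]
  [3] addr=0xd1 blk=13 s=1: MISS | VC [15, 3]
  [4] addr=0xf2 blk=15 s=1: VC-HIT | VC [13, 3]
  [5] addr=0x37 blk=3 s=1: VC-HIT | VC [13, 15]
  [6] addr=0xf9 blk=15 s=1: VC-HIT | VC [13, 3]
  [7] addr=0xf3 blk=15 s=1: L1-HIT | VC [13, 3]
  [8] addr=0xfd blk=15 s=1: L1-HIT | VC [13, 3]
  [9] addr=0x5a blk=5 s=1: MISS | VC [13, 3, 15]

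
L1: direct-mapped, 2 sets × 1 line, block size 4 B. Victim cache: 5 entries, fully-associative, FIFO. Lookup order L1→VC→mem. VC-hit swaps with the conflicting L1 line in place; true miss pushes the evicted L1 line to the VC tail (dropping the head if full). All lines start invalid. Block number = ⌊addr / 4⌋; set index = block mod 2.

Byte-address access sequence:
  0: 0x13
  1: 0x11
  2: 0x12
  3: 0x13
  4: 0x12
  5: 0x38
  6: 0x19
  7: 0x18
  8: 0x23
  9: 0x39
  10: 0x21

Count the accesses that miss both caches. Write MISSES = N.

0: 0x13 (blk 4, set 0) → MISS  vc=[]
1: 0x11 (blk 4, set 0) → L1-HIT  vc=[]
2: 0x12 (blk 4, set 0) → L1-HIT  vc=[]
3: 0x13 (blk 4, set 0) → L1-HIT  vc=[]
4: 0x12 (blk 4, set 0) → L1-HIT  vc=[]
5: 0x38 (blk 14, set 0) → MISS  vc=[4]
6: 0x19 (blk 6, set 0) → MISS  vc=[4, 14]
7: 0x18 (blk 6, set 0) → L1-HIT  vc=[4, 14]
8: 0x23 (blk 8, set 0) → MISS  vc=[4, 14, 6]
9: 0x39 (blk 14, set 0) → VC-HIT  vc=[4, 8, 6]
10: 0x21 (blk 8, set 0) → VC-HIT  vc=[4, 14, 6]

MISSES = 4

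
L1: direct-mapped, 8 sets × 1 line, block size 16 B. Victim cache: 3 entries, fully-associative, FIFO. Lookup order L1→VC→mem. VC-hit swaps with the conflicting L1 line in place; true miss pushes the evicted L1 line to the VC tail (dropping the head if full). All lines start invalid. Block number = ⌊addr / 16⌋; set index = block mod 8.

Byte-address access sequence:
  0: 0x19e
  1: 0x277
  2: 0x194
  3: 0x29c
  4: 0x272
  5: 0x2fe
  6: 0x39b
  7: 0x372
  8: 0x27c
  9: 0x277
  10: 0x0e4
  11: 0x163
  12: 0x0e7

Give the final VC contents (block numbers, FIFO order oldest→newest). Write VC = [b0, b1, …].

0: 0x19e (blk 25, set 1) → MISS  vc=[]
1: 0x277 (blk 39, set 7) → MISS  vc=[]
2: 0x194 (blk 25, set 1) → L1-HIT  vc=[]
3: 0x29c (blk 41, set 1) → MISS  vc=[25]
4: 0x272 (blk 39, set 7) → L1-HIT  vc=[25]
5: 0x2fe (blk 47, set 7) → MISS  vc=[25, 39]
6: 0x39b (blk 57, set 1) → MISS  vc=[25, 39, 41]
7: 0x372 (blk 55, set 7) → MISS  vc=[39, 41, 47]
8: 0x27c (blk 39, set 7) → VC-HIT  vc=[55, 41, 47]
9: 0x277 (blk 39, set 7) → L1-HIT  vc=[55, 41, 47]
10: 0xe4 (blk 14, set 6) → MISS  vc=[55, 41, 47]
11: 0x163 (blk 22, set 6) → MISS  vc=[41, 47, 14]
12: 0xe7 (blk 14, set 6) → VC-HIT  vc=[41, 47, 22]

VC = [41, 47, 22]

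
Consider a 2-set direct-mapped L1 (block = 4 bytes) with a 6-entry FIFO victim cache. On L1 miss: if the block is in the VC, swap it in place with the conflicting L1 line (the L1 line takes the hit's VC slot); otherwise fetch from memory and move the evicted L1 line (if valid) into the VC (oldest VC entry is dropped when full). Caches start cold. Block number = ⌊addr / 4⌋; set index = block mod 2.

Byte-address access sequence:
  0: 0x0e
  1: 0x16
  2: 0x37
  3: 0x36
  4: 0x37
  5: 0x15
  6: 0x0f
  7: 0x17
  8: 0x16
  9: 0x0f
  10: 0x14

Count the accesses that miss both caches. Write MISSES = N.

MISSES = 3

#0 0xe→b3/s1 MISS; vc=[]
#1 0x16→b5/s1 MISS; vc=[3]
#2 0x37→b13/s1 MISS; vc=[3,5]
#3 0x36→b13/s1 L1-HIT; vc=[3,5]
#4 0x37→b13/s1 L1-HIT; vc=[3,5]
#5 0x15→b5/s1 VC-HIT; vc=[3,13]
#6 0xf→b3/s1 VC-HIT; vc=[5,13]
#7 0x17→b5/s1 VC-HIT; vc=[3,13]
#8 0x16→b5/s1 L1-HIT; vc=[3,13]
#9 0xf→b3/s1 VC-HIT; vc=[5,13]
#10 0x14→b5/s1 VC-HIT; vc=[3,13]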